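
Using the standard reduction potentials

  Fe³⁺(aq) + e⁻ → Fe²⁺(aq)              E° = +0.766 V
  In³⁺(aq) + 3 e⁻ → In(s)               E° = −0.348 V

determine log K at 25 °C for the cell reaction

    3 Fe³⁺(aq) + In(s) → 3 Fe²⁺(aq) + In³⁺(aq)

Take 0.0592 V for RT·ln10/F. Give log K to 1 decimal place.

log K = 56.5

The Fe³⁺/Fe²⁺ couple is reduced (cathode); E°cell = +0.766 − (−0.348) = +1.114 V with n = 3.
At equilibrium E = 0, so log K = nE°cell / 0.0592 = (3)(+1.114) / 0.0592 = 56.5.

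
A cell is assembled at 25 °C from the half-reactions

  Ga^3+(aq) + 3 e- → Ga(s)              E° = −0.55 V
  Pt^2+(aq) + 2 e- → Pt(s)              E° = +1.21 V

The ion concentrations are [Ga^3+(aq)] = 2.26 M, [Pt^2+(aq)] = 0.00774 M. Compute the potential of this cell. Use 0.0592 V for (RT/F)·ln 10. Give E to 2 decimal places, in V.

+1.69 V

The Pt²⁺/Pt couple has the more positive E°, so it is the cathode; Ga³⁺/Ga is the anode.
The standard potential is +1.21 − (−0.55) = +1.76 V and the balanced reaction transfers n = 6 electrons.
For the overall reaction 3 Pt^2+(aq) + 2 Ga(s) → 3 Pt(s) + 2 Ga^3+(aq), Q = [Ga^3+(aq)]^2 / [Pt^2+(aq)]^3 = 1.1×10^7, giving log Q = 7.042.
Applying E = E° − (RT ln10/nF)·log Q gives +1.76 − (0.0592/6)(7.042) = +1.69 V.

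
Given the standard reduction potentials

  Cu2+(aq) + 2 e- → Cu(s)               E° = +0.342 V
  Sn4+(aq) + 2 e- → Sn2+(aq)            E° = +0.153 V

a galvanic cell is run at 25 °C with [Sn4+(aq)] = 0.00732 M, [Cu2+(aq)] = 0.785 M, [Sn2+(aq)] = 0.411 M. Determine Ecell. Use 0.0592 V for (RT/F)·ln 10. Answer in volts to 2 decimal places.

Cu²⁺/Cu is reduced (cathode, E° = +0.342 V) and Sn⁴⁺/Sn²⁺ is oxidized (anode).
E°cell = +0.342 − (+0.153) = +0.189 V, with n = 2 electrons transferred.
For the overall reaction Cu2+(aq) + Sn2+(aq) → Cu(s) + Sn4+(aq), Q = [Sn4+(aq)] / ([Cu2+(aq)]·[Sn2+(aq)]) = 0.0227, giving log Q = −1.644.
E = E° − (0.0592/n)·log Q = +0.189 − (0.0592/2)(−1.644) = +0.24 V.

+0.24 V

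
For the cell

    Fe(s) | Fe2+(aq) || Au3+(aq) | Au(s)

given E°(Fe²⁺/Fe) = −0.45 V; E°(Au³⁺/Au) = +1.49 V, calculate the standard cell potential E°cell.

By convention the left-hand electrode in cell notation is the anode (oxidation) and the right-hand electrode is the cathode (reduction).
E°cell = E°(right) − E°(left) = +1.49 − (−0.45) = +1.94 V.

+1.94 V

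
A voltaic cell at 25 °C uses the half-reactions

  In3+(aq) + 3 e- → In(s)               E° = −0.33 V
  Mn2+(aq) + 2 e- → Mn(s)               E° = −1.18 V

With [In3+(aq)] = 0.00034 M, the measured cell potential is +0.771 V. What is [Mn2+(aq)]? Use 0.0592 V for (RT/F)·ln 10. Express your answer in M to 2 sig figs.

2.3 M

The In³⁺/In couple has the larger reduction potential, so it is the cathode: E°cell = −0.33 − (−1.18) = +0.85 V and n = 6.
Since E = E° − (0.0592/n)·log Q, log Q = n(E° − E)/0.0592 = 8.007.
For 2 In3+(aq) + 3 Mn(s) → 2 In(s) + 3 Mn2+(aq), the reaction quotient is Q = [Mn2+(aq)]^3 / [In3+(aq)]^2.
Substituting the known concentrations and solving, log [Mn2+(aq)] = 0.357 and [Mn2+(aq)] = 2.3 M.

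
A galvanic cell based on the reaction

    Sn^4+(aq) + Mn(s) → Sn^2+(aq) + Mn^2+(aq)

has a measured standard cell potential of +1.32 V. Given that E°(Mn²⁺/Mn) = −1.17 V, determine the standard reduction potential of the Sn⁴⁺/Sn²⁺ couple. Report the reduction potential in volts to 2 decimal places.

In the reaction as written the Sn⁴⁺/Sn²⁺ couple is reduced (cathode) and Mn²⁺/Mn is oxidized (anode), so E°cell = E°(Sn⁴⁺/Sn²⁺) − E°(Mn²⁺/Mn).
E°(Sn⁴⁺/Sn²⁺) = E°cell + E°(anode) = +1.32 + (−1.17) = +0.15 V.

+0.15 V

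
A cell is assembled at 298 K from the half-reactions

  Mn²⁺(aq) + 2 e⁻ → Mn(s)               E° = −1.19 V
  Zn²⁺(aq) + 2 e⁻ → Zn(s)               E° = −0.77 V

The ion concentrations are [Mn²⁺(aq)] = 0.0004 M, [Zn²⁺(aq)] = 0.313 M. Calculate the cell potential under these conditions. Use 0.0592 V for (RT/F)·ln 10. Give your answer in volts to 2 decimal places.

+0.51 V

The Zn²⁺/Zn couple has the more positive E°, so it is the cathode; Mn²⁺/Mn is the anode.
E°cell = −0.77 − (−1.19) = +0.42 V, with n = 2 electrons transferred.
For the overall reaction Zn²⁺(aq) + Mn(s) → Zn(s) + Mn²⁺(aq), Q = [Mn²⁺(aq)] / [Zn²⁺(aq)] = 0.00128, giving log Q = −2.893.
Applying E = E° − (RT ln10/nF)·log Q gives +0.42 − (0.0592/2)(−2.893) = +0.51 V.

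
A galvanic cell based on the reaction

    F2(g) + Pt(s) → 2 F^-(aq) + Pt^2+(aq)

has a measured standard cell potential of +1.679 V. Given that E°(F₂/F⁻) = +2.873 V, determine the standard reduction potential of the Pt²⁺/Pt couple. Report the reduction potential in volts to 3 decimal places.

In the reaction as written the F₂/F⁻ couple is reduced (cathode) and Pt²⁺/Pt is oxidized (anode), so E°cell = E°(F₂/F⁻) − E°(Pt²⁺/Pt).
E°(Pt²⁺/Pt) = E°(cathode) − E°cell = +2.873 − (+1.679) = +1.194 V.

+1.194 V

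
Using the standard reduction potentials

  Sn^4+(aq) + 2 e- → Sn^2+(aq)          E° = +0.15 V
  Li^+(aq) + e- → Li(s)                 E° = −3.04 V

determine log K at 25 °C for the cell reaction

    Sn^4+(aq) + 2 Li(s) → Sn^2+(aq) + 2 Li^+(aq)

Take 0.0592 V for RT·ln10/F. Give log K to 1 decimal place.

The Sn⁴⁺/Sn²⁺ couple is reduced (cathode); E°cell = +0.15 − (−3.04) = +3.19 V with n = 2.
At equilibrium E = 0, so log K = nE°cell / 0.0592 = (2)(+3.19) / 0.0592 = 107.8.

log K = 107.8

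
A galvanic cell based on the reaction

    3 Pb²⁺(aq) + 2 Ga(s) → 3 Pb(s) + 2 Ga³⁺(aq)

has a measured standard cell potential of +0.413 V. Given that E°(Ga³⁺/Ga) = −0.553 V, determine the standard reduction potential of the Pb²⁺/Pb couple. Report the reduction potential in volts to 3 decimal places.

In the reaction as written the Pb²⁺/Pb couple is reduced (cathode) and Ga³⁺/Ga is oxidized (anode), so E°cell = E°(Pb²⁺/Pb) − E°(Ga³⁺/Ga).
E°(Pb²⁺/Pb) = E°cell + E°(anode) = +0.413 + (−0.553) = −0.140 V.

−0.140 V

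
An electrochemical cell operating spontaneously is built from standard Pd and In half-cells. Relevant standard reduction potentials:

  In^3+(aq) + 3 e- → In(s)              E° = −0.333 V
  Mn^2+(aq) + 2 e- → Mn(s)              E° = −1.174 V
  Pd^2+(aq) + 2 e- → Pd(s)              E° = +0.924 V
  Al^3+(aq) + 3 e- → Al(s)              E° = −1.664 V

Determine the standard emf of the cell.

The Pd²⁺/Pd couple has the higher E°, so Pd ion is reduced (cathode) and In is oxidized (anode).
E°cell = E°(cathode) − E°(anode) = +0.924 − (−0.333) = +1.257 V.

+1.257 V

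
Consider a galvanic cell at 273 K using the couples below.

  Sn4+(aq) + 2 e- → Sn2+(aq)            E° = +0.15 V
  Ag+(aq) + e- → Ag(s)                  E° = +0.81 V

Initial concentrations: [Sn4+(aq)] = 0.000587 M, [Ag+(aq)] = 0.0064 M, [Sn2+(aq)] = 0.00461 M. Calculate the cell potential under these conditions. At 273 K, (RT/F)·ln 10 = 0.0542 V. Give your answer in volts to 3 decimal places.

+0.565 V

Since E°(Ag⁺/Ag) > E°(Sn⁴⁺/Sn²⁺), Ag⁺/Ag serves as the cathode.
E°cell = E°cat − E°an = +0.81 − (+0.15) = +0.66 V; n = 2.
For the overall reaction 2 Ag+(aq) + Sn2+(aq) → 2 Ag(s) + Sn4+(aq), Q = [Sn4+(aq)] / ([Ag+(aq)]^2·[Sn2+(aq)]) = 3.11×10^3, giving log Q = 3.493.
Applying E = E° − (RT ln10/nF)·log Q gives +0.66 − (0.0542/2)(3.493) = +0.565 V.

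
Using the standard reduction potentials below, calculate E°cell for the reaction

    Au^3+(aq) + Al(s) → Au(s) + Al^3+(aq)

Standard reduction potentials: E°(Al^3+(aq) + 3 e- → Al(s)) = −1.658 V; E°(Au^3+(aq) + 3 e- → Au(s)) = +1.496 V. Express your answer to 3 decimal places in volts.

In the reaction as written, Au^3+(aq) is reduced (cathode) and Al^3+(aq) is produced by oxidation at the anode.
E°cell = E°(cathode) − E°(anode) = +1.496 − (−1.658) = +3.154 V.
The positive value indicates the reaction is spontaneous as written.

+3.154 V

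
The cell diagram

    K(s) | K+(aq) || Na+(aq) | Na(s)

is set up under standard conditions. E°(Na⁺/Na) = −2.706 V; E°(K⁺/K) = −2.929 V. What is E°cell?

By convention the left-hand electrode in cell notation is the anode (oxidation) and the right-hand electrode is the cathode (reduction).
E°cell = E°(right) − E°(left) = −2.706 − (−2.929) = +0.223 V.

+0.223 V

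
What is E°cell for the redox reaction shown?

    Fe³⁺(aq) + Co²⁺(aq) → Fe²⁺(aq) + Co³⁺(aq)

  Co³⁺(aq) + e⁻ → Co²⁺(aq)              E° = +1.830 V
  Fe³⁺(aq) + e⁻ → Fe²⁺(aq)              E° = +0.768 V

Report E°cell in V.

−1.062 V

Fe³⁺(aq) gains electrons, so the Fe³⁺/Fe²⁺ couple is the cathode; the Co³⁺/Co²⁺ couple is the anode.
E°cell = E°(cathode) − E°(anode) = +0.768 − (+1.830) = −1.062 V.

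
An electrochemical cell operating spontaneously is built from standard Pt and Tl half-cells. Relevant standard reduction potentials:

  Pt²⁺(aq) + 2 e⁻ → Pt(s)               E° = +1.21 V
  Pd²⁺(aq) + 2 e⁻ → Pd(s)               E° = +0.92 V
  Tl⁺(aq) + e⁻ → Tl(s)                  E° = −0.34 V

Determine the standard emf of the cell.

The Pt²⁺/Pt couple has the higher E°, so Pt ion is reduced (cathode) and Tl is oxidized (anode).
E°cell = E°(cathode) − E°(anode) = +1.21 − (−0.34) = +1.55 V.

+1.55 V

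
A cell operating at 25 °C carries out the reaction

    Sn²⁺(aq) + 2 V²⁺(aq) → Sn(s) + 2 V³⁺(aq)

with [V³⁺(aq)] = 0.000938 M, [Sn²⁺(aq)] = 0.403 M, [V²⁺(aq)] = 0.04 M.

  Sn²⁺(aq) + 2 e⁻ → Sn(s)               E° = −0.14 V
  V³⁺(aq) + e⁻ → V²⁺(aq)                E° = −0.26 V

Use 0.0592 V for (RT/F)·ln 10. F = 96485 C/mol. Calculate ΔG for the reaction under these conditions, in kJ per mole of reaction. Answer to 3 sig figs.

−39.5 kJ/mol

With Sn²⁺/Sn reduced at the cathode, E°cell = −0.14 − (−0.26) = +0.12 V and n = 2.
Here Q = [V³⁺(aq)]^2 / ([Sn²⁺(aq)]·[V²⁺(aq)]^2) = 0.00136 (log Q = −2.865), giving E = +0.12 − (0.0592/2)·(−2.865) = +0.2048 V.
Then ΔG = −nFE = −2 × 96485 × +0.2048 J/mol = −39.5 kJ/mol.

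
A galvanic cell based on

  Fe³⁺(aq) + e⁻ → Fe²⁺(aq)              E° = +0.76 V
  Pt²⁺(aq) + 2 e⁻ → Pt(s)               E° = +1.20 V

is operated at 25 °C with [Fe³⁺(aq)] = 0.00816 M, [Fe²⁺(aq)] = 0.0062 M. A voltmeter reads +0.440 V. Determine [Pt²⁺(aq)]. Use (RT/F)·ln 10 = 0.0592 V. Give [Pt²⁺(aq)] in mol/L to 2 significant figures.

1.7 M

The Pt²⁺/Pt couple has the larger reduction potential, so it is the cathode: E°cell = +1.20 − (+0.76) = +0.44 V and n = 2.
From the Nernst equation, log Q = n(E° − E)/0.0592 = 2·(+0.44 − (+0.440))/0.0592 = 0.000.
For Pt²⁺(aq) + 2 Fe²⁺(aq) → Pt(s) + 2 Fe³⁺(aq), the reaction quotient is Q = [Fe³⁺(aq)]^2 / ([Pt²⁺(aq)]·[Fe²⁺(aq)]^2).
Solving for the unknown gives log [Pt²⁺(aq)] = 0.239, so [Pt²⁺(aq)] ≈ 1.7 M.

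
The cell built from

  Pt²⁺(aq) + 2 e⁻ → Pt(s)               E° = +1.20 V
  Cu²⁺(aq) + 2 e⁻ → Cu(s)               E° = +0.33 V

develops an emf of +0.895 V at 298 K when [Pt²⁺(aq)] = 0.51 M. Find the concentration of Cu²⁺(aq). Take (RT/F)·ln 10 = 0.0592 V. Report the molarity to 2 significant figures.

0.073 M

The Pt²⁺/Pt couple has the larger reduction potential, so it is the cathode: E°cell = +1.20 − (+0.33) = +0.87 V and n = 2.
From the Nernst equation, log Q = n(E° − E)/0.0592 = 2·(+0.87 − (+0.895))/0.0592 = −0.845.
For Pt²⁺(aq) + Cu(s) → Pt(s) + Cu²⁺(aq), the reaction quotient is Q = [Cu²⁺(aq)] / [Pt²⁺(aq)].
Substituting the known concentrations and solving, log [Cu²⁺(aq)] = −1.137 and [Cu²⁺(aq)] = 0.073 M.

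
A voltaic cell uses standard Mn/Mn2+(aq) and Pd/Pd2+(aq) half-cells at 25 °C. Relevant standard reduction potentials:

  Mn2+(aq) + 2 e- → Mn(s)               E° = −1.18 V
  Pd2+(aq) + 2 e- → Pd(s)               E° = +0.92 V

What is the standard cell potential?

+2.10 V

Of the two couples in this cell, the one with the more positive reduction potential is reduced at the cathode: here that is Pd²⁺/Pd (+0.92 V); Mn²⁺/Mn (−1.18 V) is the anode.
E°cell = E°(cathode) − E°(anode) = +0.92 − (−1.18) = +2.10 V.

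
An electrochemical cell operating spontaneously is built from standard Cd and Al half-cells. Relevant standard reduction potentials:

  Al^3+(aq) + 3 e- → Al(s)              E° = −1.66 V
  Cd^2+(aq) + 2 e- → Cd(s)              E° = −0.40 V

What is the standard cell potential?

Of the two couples in this cell, the one with the more positive reduction potential is reduced at the cathode: here that is Cd²⁺/Cd (−0.40 V); Al³⁺/Al (−1.66 V) is the anode.
E°cell = E°(cathode) − E°(anode) = −0.40 − (−1.66) = +1.26 V.

+1.26 V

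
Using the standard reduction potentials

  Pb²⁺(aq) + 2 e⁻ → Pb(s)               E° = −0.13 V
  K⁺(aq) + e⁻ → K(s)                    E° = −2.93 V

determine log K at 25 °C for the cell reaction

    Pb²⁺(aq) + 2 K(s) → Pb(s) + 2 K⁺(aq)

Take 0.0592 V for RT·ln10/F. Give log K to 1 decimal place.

log K = 94.6

The Pb²⁺/Pb couple is reduced (cathode); E°cell = −0.13 − (−2.93) = +2.80 V with n = 2.
At equilibrium E = 0, so log K = nE°cell / 0.0592 = (2)(+2.80) / 0.0592 = 94.6.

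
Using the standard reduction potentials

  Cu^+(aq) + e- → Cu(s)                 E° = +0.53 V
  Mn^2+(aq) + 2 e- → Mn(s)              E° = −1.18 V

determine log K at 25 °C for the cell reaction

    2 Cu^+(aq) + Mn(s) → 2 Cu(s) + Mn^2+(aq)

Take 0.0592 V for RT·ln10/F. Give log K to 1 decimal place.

The Cu⁺/Cu couple is reduced (cathode); E°cell = +0.53 − (−1.18) = +1.71 V with n = 2.
At equilibrium E = 0, so log K = nE°cell / 0.0592 = (2)(+1.71) / 0.0592 = 57.8.

log K = 57.8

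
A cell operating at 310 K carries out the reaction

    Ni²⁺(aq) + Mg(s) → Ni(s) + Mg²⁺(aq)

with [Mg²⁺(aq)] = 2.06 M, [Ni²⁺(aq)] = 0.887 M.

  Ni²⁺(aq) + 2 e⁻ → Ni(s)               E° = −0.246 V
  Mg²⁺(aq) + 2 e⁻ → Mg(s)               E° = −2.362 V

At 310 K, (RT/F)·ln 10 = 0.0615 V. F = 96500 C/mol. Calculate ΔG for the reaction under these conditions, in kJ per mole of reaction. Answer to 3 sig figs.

−406 kJ/mol

The standard cell potential is −0.246 − (−2.362) = +2.116 V, with n = 2 electrons in the balanced equation.
Here Q = [Mg²⁺(aq)] / [Ni²⁺(aq)] = 2.32 (log Q = 0.366), giving E = +2.116 − (0.0615/2)·(0.366) = +2.1047 V.
Finally ΔG = −nFE = −(2)(96500 C/mol)(+2.1047 V) = −406 kJ/mol.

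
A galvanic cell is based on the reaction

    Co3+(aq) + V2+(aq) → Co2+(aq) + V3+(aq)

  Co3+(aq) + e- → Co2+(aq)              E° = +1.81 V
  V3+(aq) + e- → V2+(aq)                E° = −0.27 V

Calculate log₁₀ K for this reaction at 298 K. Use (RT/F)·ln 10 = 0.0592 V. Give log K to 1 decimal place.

The Co³⁺/Co²⁺ couple is reduced (cathode); E°cell = +1.81 − (−0.27) = +2.08 V with n = 1.
At equilibrium E = 0, so log K = nE°cell / 0.0592 = (1)(+2.08) / 0.0592 = 35.1.

log K = 35.1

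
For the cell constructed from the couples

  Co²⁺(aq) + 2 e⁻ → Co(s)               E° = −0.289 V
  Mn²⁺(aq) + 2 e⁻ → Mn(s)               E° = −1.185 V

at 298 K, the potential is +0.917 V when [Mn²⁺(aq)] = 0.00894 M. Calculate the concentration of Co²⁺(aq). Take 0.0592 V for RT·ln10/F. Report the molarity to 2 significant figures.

0.046 M

Co²⁺/Co is the cathode (higher E°); E°cell = −0.289 − (−1.185) = +0.896 V with n = 2.
Rearranging E = E° − (0.0592/n)·log Q gives log Q = 2(+0.896 − (+0.917))/0.0592 = −0.709.
The balanced reaction is Co²⁺(aq) + Mn(s) → Co(s) + Mn²⁺(aq), so Q = [Mn²⁺(aq)] / [Co²⁺(aq)].
Isolating [Co²⁺(aq)] in Q = 10^{−0.709} yields log [Co²⁺(aq)] = −1.340, i.e. 0.046 M.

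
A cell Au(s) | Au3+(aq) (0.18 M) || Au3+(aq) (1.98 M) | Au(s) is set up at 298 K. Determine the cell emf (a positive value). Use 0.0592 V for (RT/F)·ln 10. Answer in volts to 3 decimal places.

0.021 V

For a concentration cell E°cell = 0, since both electrodes use the same couple.
The compartment with the higher Au3+(aq) concentration (1.98 M) acts as the cathode; ions are reduced there and produced at the dilute (0.18 M) anode.
With n = 3, Ecell = −(0.0592/3)·log([dilute]/[conc]) = −(0.0592/3)·log(0.18/1.98) = +0.021 V.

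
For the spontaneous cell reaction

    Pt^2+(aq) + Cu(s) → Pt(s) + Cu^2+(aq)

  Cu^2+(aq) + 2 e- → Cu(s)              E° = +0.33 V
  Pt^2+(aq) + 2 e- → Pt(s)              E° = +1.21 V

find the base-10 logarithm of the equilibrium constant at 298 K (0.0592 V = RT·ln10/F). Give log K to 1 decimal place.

log K = 29.7

The Pt²⁺/Pt couple is reduced (cathode); E°cell = +1.21 − (+0.33) = +0.88 V with n = 2.
At equilibrium E = 0, so log K = nE°cell / 0.0592 = (2)(+0.88) / 0.0592 = 29.7.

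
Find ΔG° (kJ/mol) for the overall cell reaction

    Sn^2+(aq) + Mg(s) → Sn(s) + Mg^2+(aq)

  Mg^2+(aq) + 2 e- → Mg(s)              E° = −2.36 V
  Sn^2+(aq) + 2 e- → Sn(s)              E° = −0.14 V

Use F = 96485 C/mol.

In the reaction as written Sn^2+(aq) is reduced, so the Sn²⁺/Sn couple is the cathode and Mg²⁺/Mg is the anode.
E°cell = −0.14 − (−2.36) = +2.22 V; balancing electrons gives n = 2.
ΔG° = −nFE°cell = −(2)(96485)(+2.22) J/mol = −428 kJ/mol.

−428 kJ/mol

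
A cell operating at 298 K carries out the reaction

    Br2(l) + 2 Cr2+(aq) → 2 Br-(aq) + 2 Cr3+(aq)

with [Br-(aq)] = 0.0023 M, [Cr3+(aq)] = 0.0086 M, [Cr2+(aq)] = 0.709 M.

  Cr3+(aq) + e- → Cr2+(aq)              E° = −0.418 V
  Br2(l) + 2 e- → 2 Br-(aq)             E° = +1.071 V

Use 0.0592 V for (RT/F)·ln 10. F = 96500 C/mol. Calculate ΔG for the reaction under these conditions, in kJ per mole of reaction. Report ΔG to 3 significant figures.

The standard cell potential is +1.071 − (−0.418) = +1.489 V, with n = 2 electrons in the balanced equation.
Here Q = ([Br-(aq)]^2·[Cr3+(aq)]^2) / [Cr2+(aq)]^2 = 7.78×10^−10 (log Q = −9.109), giving E = +1.489 − (0.0592/2)·(−9.109) = +1.7586 V.
ΔG = −nFE = −(2)(96500)(+1.7586) J/mol = −339 kJ/mol.

−339 kJ/mol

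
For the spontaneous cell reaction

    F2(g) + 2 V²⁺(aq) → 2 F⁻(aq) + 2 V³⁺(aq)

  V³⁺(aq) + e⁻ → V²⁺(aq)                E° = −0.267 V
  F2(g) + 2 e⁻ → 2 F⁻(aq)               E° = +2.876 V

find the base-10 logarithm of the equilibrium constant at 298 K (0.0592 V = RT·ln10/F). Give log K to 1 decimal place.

log K = 106.2

The F₂/F⁻ couple is reduced (cathode); E°cell = +2.876 − (−0.267) = +3.143 V with n = 2.
At equilibrium E = 0, so log K = nE°cell / 0.0592 = (2)(+3.143) / 0.0592 = 106.2.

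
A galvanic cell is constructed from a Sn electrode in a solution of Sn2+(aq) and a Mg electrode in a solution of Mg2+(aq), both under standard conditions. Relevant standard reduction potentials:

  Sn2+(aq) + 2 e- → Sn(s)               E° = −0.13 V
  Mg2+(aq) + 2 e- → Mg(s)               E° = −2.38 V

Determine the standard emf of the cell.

+2.25 V

The Sn²⁺/Sn couple has the higher E°, so Sn ion is reduced (cathode) and Mg is oxidized (anode).
E°cell = E°(cathode) − E°(anode) = −0.13 − (−2.38) = +2.25 V.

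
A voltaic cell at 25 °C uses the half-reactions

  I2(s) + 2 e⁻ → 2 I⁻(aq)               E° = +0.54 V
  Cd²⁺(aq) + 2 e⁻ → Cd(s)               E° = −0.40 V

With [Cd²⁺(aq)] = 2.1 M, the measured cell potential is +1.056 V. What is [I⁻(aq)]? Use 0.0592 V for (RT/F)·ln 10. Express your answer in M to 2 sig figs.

0.0076 M

The I₂/I⁻ couple has the larger reduction potential, so it is the cathode: E°cell = +0.54 − (−0.40) = +0.94 V and n = 2.
Since E = E° − (0.0592/n)·log Q, log Q = n(E° − E)/0.0592 = −3.919.
For I2(s) + Cd(s) → 2 I⁻(aq) + Cd²⁺(aq), the reaction quotient is Q = [I⁻(aq)]^2·[Cd²⁺(aq)].
Solving for the unknown gives log [I⁻(aq)] = −2.121, so [I⁻(aq)] ≈ 0.0076 M.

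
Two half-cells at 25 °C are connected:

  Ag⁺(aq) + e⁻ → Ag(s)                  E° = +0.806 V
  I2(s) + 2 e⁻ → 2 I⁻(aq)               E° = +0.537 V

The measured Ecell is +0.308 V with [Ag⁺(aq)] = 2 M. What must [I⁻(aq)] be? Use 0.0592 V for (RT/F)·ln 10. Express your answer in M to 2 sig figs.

2.3 M

The Ag⁺/Ag couple has the larger reduction potential, so it is the cathode: E°cell = +0.806 − (+0.537) = +0.269 V and n = 2.
Since E = E° − (0.0592/n)·log Q, log Q = n(E° − E)/0.0592 = −1.318.
The balanced reaction is 2 Ag⁺(aq) + 2 I⁻(aq) → 2 Ag(s) + I2(s), so Q = 1 / ([Ag⁺(aq)]^2·[I⁻(aq)]^2).
Isolating [I⁻(aq)] in Q = 10^{−1.318} yields log [I⁻(aq)] = 0.358, i.e. 2.3 M.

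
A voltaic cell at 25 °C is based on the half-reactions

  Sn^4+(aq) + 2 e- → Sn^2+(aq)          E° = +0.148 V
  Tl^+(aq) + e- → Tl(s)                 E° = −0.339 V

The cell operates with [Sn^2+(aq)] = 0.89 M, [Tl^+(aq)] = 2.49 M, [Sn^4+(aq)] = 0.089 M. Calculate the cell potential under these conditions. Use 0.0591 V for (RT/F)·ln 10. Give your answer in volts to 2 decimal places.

The Sn⁴⁺/Sn²⁺ couple has the more positive E°, so it is the cathode; Tl⁺/Tl is the anode.
The standard potential is +0.148 − (−0.339) = +0.487 V and the balanced reaction transfers n = 2 electrons.
For the overall reaction Sn^4+(aq) + 2 Tl(s) → Sn^2+(aq) + 2 Tl^+(aq), Q = ([Sn^2+(aq)]·[Tl^+(aq)]^2) / [Sn^4+(aq)] = 62, giving log Q = 1.792.
Applying E = E° − (RT ln10/nF)·log Q gives +0.487 − (0.0591/2)(1.792) = +0.43 V.

+0.43 V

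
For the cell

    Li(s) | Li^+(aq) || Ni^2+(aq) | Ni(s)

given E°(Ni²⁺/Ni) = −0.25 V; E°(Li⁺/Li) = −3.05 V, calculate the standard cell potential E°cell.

By convention the left-hand electrode in cell notation is the anode (oxidation) and the right-hand electrode is the cathode (reduction).
E°cell = E°(right) − E°(left) = −0.25 − (−3.05) = +2.80 V.

+2.80 V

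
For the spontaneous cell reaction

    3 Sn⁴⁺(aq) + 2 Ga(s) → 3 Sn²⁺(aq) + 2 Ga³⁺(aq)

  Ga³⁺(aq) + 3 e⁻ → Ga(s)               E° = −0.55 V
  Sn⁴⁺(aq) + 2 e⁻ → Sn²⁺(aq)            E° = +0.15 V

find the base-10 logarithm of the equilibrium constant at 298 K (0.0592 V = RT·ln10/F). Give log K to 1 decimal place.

The Sn⁴⁺/Sn²⁺ couple is reduced (cathode); E°cell = +0.15 − (−0.55) = +0.70 V with n = 6.
At equilibrium E = 0, so log K = nE°cell / 0.0592 = (6)(+0.70) / 0.0592 = 70.9.

log K = 70.9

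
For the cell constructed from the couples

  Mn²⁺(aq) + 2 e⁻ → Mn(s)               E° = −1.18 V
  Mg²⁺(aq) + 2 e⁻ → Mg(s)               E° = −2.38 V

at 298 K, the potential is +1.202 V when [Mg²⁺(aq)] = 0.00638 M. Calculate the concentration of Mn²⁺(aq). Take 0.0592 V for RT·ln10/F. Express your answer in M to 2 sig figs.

0.0075 M

The Mn²⁺/Mn couple has the larger reduction potential, so it is the cathode: E°cell = −1.18 − (−2.38) = +1.20 V and n = 2.
Since E = E° − (0.0592/n)·log Q, log Q = n(E° − E)/0.0592 = −0.068.
For Mn²⁺(aq) + Mg(s) → Mn(s) + Mg²⁺(aq), the reaction quotient is Q = [Mg²⁺(aq)] / [Mn²⁺(aq)].
Substituting the known concentrations and solving, log [Mn²⁺(aq)] = −2.127 and [Mn²⁺(aq)] = 0.0075 M.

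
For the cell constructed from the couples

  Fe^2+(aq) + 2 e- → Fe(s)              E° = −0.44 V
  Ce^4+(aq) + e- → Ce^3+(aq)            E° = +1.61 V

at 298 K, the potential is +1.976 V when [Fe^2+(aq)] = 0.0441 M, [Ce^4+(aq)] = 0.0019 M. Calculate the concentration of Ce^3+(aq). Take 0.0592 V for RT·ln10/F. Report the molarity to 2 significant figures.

With Ce⁴⁺/Ce³⁺ at the cathode and Fe²⁺/Fe at the anode, E°cell = +1.61 − (−0.44) = +2.05 V (n = 2).
Since E = E° − (0.0592/n)·log Q, log Q = n(E° − E)/0.0592 = 2.500.
Balancing electrons gives 2 Ce^4+(aq) + Fe(s) → 2 Ce^3+(aq) + Fe^2+(aq); thus Q = ([Ce^3+(aq)]^2·[Fe^2+(aq)]) / [Ce^4+(aq)]^2.
Substituting the known concentrations and solving, log [Ce^3+(aq)] = −0.793 and [Ce^3+(aq)] = 0.16 M.

0.16 M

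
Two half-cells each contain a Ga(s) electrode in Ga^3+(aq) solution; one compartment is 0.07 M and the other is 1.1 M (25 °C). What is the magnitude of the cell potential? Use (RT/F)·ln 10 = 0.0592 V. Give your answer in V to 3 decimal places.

For a concentration cell E°cell = 0, since both electrodes use the same couple.
The compartment with the higher Ga^3+(aq) concentration (1.1 M) acts as the cathode; ions are reduced there and produced at the dilute (0.07 M) anode.
With n = 3, Ecell = −(0.0592/3)·log([dilute]/[conc]) = −(0.0592/3)·log(0.07/1.1) = +0.024 V.

0.024 V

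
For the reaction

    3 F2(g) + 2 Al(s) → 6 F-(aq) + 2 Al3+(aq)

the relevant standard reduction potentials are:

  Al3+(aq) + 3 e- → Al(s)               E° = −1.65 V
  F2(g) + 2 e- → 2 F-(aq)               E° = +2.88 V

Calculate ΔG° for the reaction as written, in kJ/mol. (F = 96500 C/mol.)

−2623 kJ/mol

In the reaction as written F2(g) is reduced, so the F₂/F⁻ couple is the cathode and Al³⁺/Al is the anode.
E°cell = +2.88 − (−1.65) = +4.53 V; balancing electrons gives n = 6.
ΔG° = −nFE°cell = −(6)(96500)(+4.53) J/mol = −2623 kJ/mol.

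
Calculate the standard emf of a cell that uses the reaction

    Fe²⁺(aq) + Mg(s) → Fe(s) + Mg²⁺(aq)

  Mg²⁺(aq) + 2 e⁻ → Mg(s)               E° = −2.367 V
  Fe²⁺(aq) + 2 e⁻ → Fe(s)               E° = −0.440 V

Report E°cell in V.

Fe²⁺(aq) gains electrons, so the Fe²⁺/Fe couple is the cathode; the Mg²⁺/Mg couple is the anode.
E°cell = E°(cathode) − E°(anode) = −0.440 − (−2.367) = +1.927 V.

+1.927 V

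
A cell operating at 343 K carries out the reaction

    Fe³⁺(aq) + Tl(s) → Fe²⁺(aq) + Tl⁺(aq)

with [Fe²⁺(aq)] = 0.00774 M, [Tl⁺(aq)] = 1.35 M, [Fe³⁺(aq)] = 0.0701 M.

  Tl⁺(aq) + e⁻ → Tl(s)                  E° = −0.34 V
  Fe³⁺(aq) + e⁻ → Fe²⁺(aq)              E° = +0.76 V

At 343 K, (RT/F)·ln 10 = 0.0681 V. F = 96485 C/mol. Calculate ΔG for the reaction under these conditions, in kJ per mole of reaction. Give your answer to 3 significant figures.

−112 kJ/mol

With Fe³⁺/Fe²⁺ reduced at the cathode, E°cell = +0.76 − (−0.34) = +1.10 V and n = 1.
Here Q = ([Fe²⁺(aq)]·[Tl⁺(aq)]) / [Fe³⁺(aq)] = 0.149 (log Q = −0.827), giving E = +1.10 − (0.0681/1)·(−0.827) = +1.1563 V.
Finally ΔG = −nFE = −(1)(96485 C/mol)(+1.1563 V) = −112 kJ/mol.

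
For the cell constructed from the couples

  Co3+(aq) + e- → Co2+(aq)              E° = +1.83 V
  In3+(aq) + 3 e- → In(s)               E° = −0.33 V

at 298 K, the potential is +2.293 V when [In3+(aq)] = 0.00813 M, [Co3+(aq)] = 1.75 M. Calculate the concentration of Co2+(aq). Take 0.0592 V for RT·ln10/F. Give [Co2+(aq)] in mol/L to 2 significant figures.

0.049 M

With Co³⁺/Co²⁺ at the cathode and In³⁺/In at the anode, E°cell = +1.83 − (−0.33) = +2.16 V (n = 3).
Rearranging E = E° − (0.0592/n)·log Q gives log Q = 3(+2.16 − (+2.293))/0.0592 = −6.740.
Balancing electrons gives 3 Co3+(aq) + In(s) → 3 Co2+(aq) + In3+(aq); thus Q = ([Co2+(aq)]^3·[In3+(aq)]) / [Co3+(aq)]^3.
Isolating [Co2+(aq)] in Q = 10^{−6.740} yields log [Co2+(aq)] = −1.307, i.e. 0.049 M.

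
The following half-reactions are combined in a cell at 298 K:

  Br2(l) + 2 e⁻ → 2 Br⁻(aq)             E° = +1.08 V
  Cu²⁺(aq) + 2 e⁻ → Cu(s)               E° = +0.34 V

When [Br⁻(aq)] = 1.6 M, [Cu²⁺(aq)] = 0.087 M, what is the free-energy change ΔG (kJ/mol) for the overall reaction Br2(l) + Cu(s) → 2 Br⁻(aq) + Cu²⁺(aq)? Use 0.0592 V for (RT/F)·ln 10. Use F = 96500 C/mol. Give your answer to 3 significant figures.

−147 kJ/mol

E°cell = +1.08 − (+0.34) = +0.74 V; the balanced reaction transfers n = 2 electrons.
The reaction quotient is [Br⁻(aq)]^2·[Cu²⁺(aq)] = 0.223; by Nernst, E = +0.74 − (0.0592/2)(−0.652) = +0.7593 V.
Finally ΔG = −nFE = −(2)(96500 C/mol)(+0.7593 V) = −147 kJ/mol.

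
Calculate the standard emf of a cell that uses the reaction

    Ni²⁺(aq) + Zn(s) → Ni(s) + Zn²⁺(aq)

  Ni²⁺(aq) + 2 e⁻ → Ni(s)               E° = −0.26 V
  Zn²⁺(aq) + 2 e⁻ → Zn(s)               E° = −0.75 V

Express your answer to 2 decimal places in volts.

+0.49 V

Ni²⁺(aq) gains electrons, so the Ni²⁺/Ni couple is the cathode; the Zn²⁺/Zn couple is the anode.
E°cell = E°(cathode) − E°(anode) = −0.26 − (−0.75) = +0.49 V.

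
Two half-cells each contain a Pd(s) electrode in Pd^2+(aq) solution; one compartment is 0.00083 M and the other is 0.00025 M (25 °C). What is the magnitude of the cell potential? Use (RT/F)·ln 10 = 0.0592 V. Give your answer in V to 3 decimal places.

For a concentration cell E°cell = 0, since both electrodes use the same couple.
The compartment with the higher Pd^2+(aq) concentration (0.00083 M) acts as the cathode; ions are reduced there and produced at the dilute (0.00025 M) anode.
With n = 2, Ecell = −(0.0592/2)·log([dilute]/[conc]) = −(0.0592/2)·log(0.00025/0.00083) = +0.015 V.

0.015 V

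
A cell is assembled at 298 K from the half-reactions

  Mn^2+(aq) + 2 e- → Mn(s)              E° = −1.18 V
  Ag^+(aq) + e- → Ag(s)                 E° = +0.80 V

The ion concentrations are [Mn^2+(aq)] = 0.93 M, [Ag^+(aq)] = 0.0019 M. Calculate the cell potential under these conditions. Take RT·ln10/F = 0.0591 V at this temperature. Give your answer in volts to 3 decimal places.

+1.820 V

Ag⁺/Ag is reduced (cathode, E° = +0.80 V) and Mn²⁺/Mn is oxidized (anode).
E°cell = +0.80 − (−1.18) = +1.98 V, with n = 2 electrons transferred.
Balancing gives 2 Ag^+(aq) + Mn(s) → 2 Ag(s) + Mn^2+(aq); hence Q = [Mn^2+(aq)] / [Ag^+(aq)]^2 = 2.58×10^5 (log Q = 5.411).
By the Nernst equation, E = +1.98 − (0.0591/2)·(5.411) = +1.820 V.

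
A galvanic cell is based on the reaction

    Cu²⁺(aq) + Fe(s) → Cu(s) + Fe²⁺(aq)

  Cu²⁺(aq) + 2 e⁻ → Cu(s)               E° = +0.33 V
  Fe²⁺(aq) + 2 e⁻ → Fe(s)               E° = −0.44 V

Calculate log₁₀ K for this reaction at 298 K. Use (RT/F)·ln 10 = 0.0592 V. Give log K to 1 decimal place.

log K = 26.0

The Cu²⁺/Cu couple is reduced (cathode); E°cell = +0.33 − (−0.44) = +0.77 V with n = 2.
At equilibrium E = 0, so log K = nE°cell / 0.0592 = (2)(+0.77) / 0.0592 = 26.0.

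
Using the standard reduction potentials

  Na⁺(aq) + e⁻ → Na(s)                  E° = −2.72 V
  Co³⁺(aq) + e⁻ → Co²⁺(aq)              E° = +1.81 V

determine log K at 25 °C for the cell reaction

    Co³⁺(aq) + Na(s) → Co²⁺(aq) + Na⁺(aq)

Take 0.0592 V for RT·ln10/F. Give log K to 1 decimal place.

The Co³⁺/Co²⁺ couple is reduced (cathode); E°cell = +1.81 − (−2.72) = +4.53 V with n = 1.
At equilibrium E = 0, so log K = nE°cell / 0.0592 = (1)(+4.53) / 0.0592 = 76.5.

log K = 76.5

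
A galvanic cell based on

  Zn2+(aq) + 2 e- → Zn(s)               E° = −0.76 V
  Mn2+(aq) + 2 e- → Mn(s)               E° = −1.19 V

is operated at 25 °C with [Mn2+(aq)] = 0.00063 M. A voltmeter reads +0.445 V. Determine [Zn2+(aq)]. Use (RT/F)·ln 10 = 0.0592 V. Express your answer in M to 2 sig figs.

0.0020 M

Zn²⁺/Zn is the cathode (higher E°); E°cell = −0.76 − (−1.19) = +0.43 V with n = 2.
From the Nernst equation, log Q = n(E° − E)/0.0592 = 2·(+0.43 − (+0.445))/0.0592 = −0.507.
For Zn2+(aq) + Mn(s) → Zn(s) + Mn2+(aq), the reaction quotient is Q = [Mn2+(aq)] / [Zn2+(aq)].
Solving for the unknown gives log [Zn2+(aq)] = −2.694, so [Zn2+(aq)] ≈ 0.0020 M.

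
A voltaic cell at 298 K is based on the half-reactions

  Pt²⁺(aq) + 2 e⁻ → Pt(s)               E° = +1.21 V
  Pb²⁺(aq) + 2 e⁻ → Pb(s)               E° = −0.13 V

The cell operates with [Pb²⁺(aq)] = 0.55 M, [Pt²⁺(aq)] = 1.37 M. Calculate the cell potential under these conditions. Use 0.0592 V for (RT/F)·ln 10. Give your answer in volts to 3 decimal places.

+1.352 V

Since E°(Pt²⁺/Pt) > E°(Pb²⁺/Pb), Pt²⁺/Pt serves as the cathode.
E°cell = +1.21 − (−0.13) = +1.34 V, with n = 2 electrons transferred.
For the overall reaction Pt²⁺(aq) + Pb(s) → Pt(s) + Pb²⁺(aq), Q = [Pb²⁺(aq)] / [Pt²⁺(aq)] = 0.401, giving log Q = −0.396.
Applying E = E° − (RT ln10/nF)·log Q gives +1.34 − (0.0592/2)(−0.396) = +1.352 V.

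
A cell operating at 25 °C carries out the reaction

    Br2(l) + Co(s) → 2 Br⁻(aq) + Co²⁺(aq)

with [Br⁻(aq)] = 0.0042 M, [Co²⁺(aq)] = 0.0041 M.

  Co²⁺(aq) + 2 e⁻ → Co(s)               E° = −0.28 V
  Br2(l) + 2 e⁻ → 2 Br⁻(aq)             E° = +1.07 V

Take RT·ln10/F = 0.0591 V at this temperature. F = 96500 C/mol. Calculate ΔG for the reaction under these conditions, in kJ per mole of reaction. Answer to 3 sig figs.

−301 kJ/mol

E°cell = +1.07 − (−0.28) = +1.35 V; the balanced reaction transfers n = 2 electrons.
Here Q = [Br⁻(aq)]^2·[Co²⁺(aq)] = 7.23×10^−8 (log Q = −7.141), giving E = +1.35 − (0.0591/2)·(−7.141) = +1.5610 V.
ΔG = −nFE = −(2)(96500)(+1.5610) J/mol = −301 kJ/mol.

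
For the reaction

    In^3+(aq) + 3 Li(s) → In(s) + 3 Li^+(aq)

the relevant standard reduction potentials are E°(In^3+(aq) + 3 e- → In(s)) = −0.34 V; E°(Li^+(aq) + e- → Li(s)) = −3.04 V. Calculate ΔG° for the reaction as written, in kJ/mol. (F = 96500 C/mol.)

In the reaction as written In^3+(aq) is reduced, so the In³⁺/In couple is the cathode and Li⁺/Li is the anode.
E°cell = −0.34 − (−3.04) = +2.70 V; balancing electrons gives n = 3.
ΔG° = −nFE°cell = −(3)(96500)(+2.70) J/mol = −782 kJ/mol.

−782 kJ/mol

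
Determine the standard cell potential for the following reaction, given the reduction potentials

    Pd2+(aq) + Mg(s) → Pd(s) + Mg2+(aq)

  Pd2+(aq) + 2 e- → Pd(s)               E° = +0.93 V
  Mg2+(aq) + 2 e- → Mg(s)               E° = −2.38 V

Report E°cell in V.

+3.31 V

Pd2+(aq) gains electrons, so the Pd²⁺/Pd couple is the cathode; the Mg²⁺/Mg couple is the anode.
E°cell = E°(cathode) − E°(anode) = +0.93 − (−2.38) = +3.31 V.
The positive value indicates the reaction is spontaneous as written.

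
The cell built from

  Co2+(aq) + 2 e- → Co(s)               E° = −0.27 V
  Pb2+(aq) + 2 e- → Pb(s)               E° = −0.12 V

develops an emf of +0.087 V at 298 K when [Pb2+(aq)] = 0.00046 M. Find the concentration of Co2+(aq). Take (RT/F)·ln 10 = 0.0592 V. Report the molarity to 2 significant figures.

Pb²⁺/Pb is the cathode (higher E°); E°cell = −0.12 − (−0.27) = +0.15 V with n = 2.
Rearranging E = E° − (0.0592/n)·log Q gives log Q = 2(+0.15 − (+0.087))/0.0592 = 2.128.
The balanced reaction is Pb2+(aq) + Co(s) → Pb(s) + Co2+(aq), so Q = [Co2+(aq)] / [Pb2+(aq)].
Isolating [Co2+(aq)] in Q = 10^{2.128} yields log [Co2+(aq)] = −1.209, i.e. 0.062 M.

0.062 M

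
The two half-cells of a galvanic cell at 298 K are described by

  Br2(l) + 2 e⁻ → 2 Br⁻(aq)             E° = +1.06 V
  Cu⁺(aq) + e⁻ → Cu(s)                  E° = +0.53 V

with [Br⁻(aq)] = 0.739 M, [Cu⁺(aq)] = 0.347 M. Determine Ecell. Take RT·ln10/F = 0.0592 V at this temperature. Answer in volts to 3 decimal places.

+0.565 V

Since E°(Br₂/Br⁻) > E°(Cu⁺/Cu), Br₂/Br⁻ serves as the cathode.
The standard potential is +1.06 − (+0.53) = +0.53 V and the balanced reaction transfers n = 2 electrons.
For the overall reaction Br2(l) + 2 Cu(s) → 2 Br⁻(aq) + 2 Cu⁺(aq), Q = [Br⁻(aq)]^2·[Cu⁺(aq)]^2 = 0.0658, giving log Q = −1.182.
E = E° − (0.0592/n)·log Q = +0.53 − (0.0592/2)(−1.182) = +0.565 V.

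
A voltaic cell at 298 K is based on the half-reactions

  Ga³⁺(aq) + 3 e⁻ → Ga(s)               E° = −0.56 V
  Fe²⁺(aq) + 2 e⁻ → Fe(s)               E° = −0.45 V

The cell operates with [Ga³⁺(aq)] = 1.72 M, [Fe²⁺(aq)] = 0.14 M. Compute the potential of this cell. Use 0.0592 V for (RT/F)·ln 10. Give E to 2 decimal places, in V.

Fe²⁺/Fe is reduced (cathode, E° = −0.45 V) and Ga³⁺/Ga is oxidized (anode).
E°cell = E°cat − E°an = −0.45 − (−0.56) = +0.11 V; n = 6.
For the overall reaction 3 Fe²⁺(aq) + 2 Ga(s) → 3 Fe(s) + 2 Ga³⁺(aq), Q = [Ga³⁺(aq)]^2 / [Fe²⁺(aq)]^3 = 1.08×10^3, giving log Q = 3.033.
E = E° − (0.0592/n)·log Q = +0.11 − (0.0592/6)(3.033) = +0.08 V.

+0.08 V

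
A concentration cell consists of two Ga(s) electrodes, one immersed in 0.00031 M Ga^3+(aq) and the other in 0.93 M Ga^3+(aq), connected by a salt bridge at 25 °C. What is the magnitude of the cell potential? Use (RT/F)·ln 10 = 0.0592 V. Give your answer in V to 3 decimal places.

For a concentration cell E°cell = 0, since both electrodes use the same couple.
The compartment with the higher Ga^3+(aq) concentration (0.93 M) acts as the cathode; ions are reduced there and produced at the dilute (0.00031 M) anode.
With n = 3, Ecell = −(0.0592/3)·log([dilute]/[conc]) = −(0.0592/3)·log(0.00031/0.93) = +0.069 V.

0.069 V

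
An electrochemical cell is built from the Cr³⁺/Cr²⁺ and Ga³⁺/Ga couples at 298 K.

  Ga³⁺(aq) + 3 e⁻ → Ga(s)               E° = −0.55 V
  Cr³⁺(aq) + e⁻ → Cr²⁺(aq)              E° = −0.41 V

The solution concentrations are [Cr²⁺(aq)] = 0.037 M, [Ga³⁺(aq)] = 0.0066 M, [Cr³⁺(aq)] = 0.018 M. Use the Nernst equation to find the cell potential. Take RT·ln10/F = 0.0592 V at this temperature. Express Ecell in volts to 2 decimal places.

+0.16 V

Since E°(Cr³⁺/Cr²⁺) > E°(Ga³⁺/Ga), Cr³⁺/Cr²⁺ serves as the cathode.
E°cell = E°cat − E°an = −0.41 − (−0.55) = +0.14 V; n = 3.
The balanced reaction is 3 Cr³⁺(aq) + Ga(s) → 3 Cr²⁺(aq) + Ga³⁺(aq), so Q = ([Cr²⁺(aq)]^3·[Ga³⁺(aq)]) / [Cr³⁺(aq)]^3 = 0.0573 and log Q = −1.242.
E = E° − (0.0592/n)·log Q = +0.14 − (0.0592/3)(−1.242) = +0.16 V.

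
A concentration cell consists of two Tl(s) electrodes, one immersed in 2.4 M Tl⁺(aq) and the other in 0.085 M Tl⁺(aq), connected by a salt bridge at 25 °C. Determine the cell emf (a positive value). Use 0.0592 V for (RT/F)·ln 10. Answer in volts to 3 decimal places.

0.086 V

For a concentration cell E°cell = 0, since both electrodes use the same couple.
The compartment with the higher Tl⁺(aq) concentration (2.4 M) acts as the cathode; ions are reduced there and produced at the dilute (0.085 M) anode.
With n = 1, Ecell = −(0.0592/1)·log([dilute]/[conc]) = −(0.0592/1)·log(0.085/2.4) = +0.086 V.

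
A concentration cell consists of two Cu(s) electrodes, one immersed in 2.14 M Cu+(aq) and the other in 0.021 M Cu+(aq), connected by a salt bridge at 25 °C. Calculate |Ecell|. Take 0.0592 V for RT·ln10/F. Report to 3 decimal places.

0.119 V

For a concentration cell E°cell = 0, since both electrodes use the same couple.
The compartment with the higher Cu+(aq) concentration (2.14 M) acts as the cathode; ions are reduced there and produced at the dilute (0.021 M) anode.
With n = 1, Ecell = −(0.0592/1)·log([dilute]/[conc]) = −(0.0592/1)·log(0.021/2.14) = +0.119 V.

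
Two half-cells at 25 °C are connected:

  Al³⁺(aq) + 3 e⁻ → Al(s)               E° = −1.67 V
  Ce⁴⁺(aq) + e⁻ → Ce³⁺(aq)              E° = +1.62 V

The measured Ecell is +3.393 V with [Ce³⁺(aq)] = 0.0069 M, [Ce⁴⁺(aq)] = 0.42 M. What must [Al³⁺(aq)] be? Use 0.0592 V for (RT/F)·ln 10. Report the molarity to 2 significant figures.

1.4 M

The Ce⁴⁺/Ce³⁺ couple has the larger reduction potential, so it is the cathode: E°cell = +1.62 − (−1.67) = +3.29 V and n = 3.
Since E = E° − (0.0592/n)·log Q, log Q = n(E° − E)/0.0592 = −5.220.
For 3 Ce⁴⁺(aq) + Al(s) → 3 Ce³⁺(aq) + Al³⁺(aq), the reaction quotient is Q = ([Ce³⁺(aq)]^3·[Al³⁺(aq)]) / [Ce⁴⁺(aq)]^3.
Substituting the known concentrations and solving, log [Al³⁺(aq)] = 0.133 and [Al³⁺(aq)] = 1.4 M.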